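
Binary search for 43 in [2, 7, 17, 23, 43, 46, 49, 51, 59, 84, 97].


Step 1: lo=0, hi=10, mid=5, val=46
Step 2: lo=0, hi=4, mid=2, val=17
Step 3: lo=3, hi=4, mid=3, val=23
Step 4: lo=4, hi=4, mid=4, val=43

Found at index 4


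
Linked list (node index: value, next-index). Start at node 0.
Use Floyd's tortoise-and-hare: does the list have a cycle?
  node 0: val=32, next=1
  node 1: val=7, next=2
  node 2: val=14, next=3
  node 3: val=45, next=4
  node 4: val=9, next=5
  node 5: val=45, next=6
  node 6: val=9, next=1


Floyd's tortoise (slow, +1) and hare (fast, +2):
  init: slow=0, fast=0
  step 1: slow=1, fast=2
  step 2: slow=2, fast=4
  step 3: slow=3, fast=6
  step 4: slow=4, fast=2
  step 5: slow=5, fast=4
  step 6: slow=6, fast=6
  slow == fast at node 6: cycle detected

Cycle: yes


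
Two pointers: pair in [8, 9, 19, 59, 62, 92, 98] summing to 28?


lo=0(8)+hi=6(98)=106
lo=0(8)+hi=5(92)=100
lo=0(8)+hi=4(62)=70
lo=0(8)+hi=3(59)=67
lo=0(8)+hi=2(19)=27
lo=1(9)+hi=2(19)=28

Yes: 9+19=28


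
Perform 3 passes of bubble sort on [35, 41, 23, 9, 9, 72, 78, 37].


Initial: [35, 41, 23, 9, 9, 72, 78, 37]
Pass 1: [35, 23, 9, 9, 41, 72, 37, 78] (4 swaps)
Pass 2: [23, 9, 9, 35, 41, 37, 72, 78] (4 swaps)
Pass 3: [9, 9, 23, 35, 37, 41, 72, 78] (3 swaps)

After 3 passes: [9, 9, 23, 35, 37, 41, 72, 78]


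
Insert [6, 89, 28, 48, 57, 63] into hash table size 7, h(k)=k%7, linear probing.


Insert 6: h=6 -> slot 6
Insert 89: h=5 -> slot 5
Insert 28: h=0 -> slot 0
Insert 48: h=6, 2 probes -> slot 1
Insert 57: h=1, 1 probes -> slot 2
Insert 63: h=0, 3 probes -> slot 3

Table: [28, 48, 57, 63, None, 89, 6]


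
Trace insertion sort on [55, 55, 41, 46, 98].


Initial: [55, 55, 41, 46, 98]
Insert 55: [55, 55, 41, 46, 98]
Insert 41: [41, 55, 55, 46, 98]
Insert 46: [41, 46, 55, 55, 98]
Insert 98: [41, 46, 55, 55, 98]

Sorted: [41, 46, 55, 55, 98]


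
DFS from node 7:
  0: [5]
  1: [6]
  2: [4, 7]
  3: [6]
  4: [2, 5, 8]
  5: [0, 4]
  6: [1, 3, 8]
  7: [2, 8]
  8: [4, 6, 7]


Visit 7, push [8, 2]
Visit 2, push [4]
Visit 4, push [8, 5]
Visit 5, push [0]
Visit 0, push []
Visit 8, push [6]
Visit 6, push [3, 1]
Visit 1, push []
Visit 3, push []

DFS order: [7, 2, 4, 5, 0, 8, 6, 1, 3]


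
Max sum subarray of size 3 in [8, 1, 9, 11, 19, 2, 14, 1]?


[0:3]: 18
[1:4]: 21
[2:5]: 39
[3:6]: 32
[4:7]: 35
[5:8]: 17

Max: 39 at [2:5]


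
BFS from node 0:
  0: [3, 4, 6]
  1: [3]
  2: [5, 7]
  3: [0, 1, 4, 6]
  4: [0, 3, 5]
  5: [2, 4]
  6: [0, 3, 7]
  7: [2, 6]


Visit 0, enqueue [3, 4, 6]
Visit 3, enqueue [1]
Visit 4, enqueue [5]
Visit 6, enqueue [7]
Visit 1, enqueue []
Visit 5, enqueue [2]
Visit 7, enqueue []
Visit 2, enqueue []

BFS order: [0, 3, 4, 6, 1, 5, 7, 2]


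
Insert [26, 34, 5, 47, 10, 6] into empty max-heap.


Insert 26: [26]
Insert 34: [34, 26]
Insert 5: [34, 26, 5]
Insert 47: [47, 34, 5, 26]
Insert 10: [47, 34, 5, 26, 10]
Insert 6: [47, 34, 6, 26, 10, 5]

Final heap: [47, 34, 6, 26, 10, 5]


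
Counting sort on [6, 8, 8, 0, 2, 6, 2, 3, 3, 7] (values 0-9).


Input: [6, 8, 8, 0, 2, 6, 2, 3, 3, 7]
Counts: [1, 0, 2, 2, 0, 0, 2, 1, 2, 0]

Sorted: [0, 2, 2, 3, 3, 6, 6, 7, 8, 8]


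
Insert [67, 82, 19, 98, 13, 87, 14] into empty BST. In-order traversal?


Insert 67: root
Insert 82: R from 67
Insert 19: L from 67
Insert 98: R from 67 -> R from 82
Insert 13: L from 67 -> L from 19
Insert 87: R from 67 -> R from 82 -> L from 98
Insert 14: L from 67 -> L from 19 -> R from 13

In-order: [13, 14, 19, 67, 82, 87, 98]


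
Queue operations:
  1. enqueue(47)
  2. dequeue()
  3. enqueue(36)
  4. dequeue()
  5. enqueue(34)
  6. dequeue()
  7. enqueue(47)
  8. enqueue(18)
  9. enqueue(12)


enqueue(47) -> [47]
dequeue()->47, []
enqueue(36) -> [36]
dequeue()->36, []
enqueue(34) -> [34]
dequeue()->34, []
enqueue(47) -> [47]
enqueue(18) -> [47, 18]
enqueue(12) -> [47, 18, 12]

Final queue: [47, 18, 12]


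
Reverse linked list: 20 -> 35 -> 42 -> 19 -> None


Step 1: curr=20, set curr.next=prev(None) | reversed so far: 20
Step 2: curr=35, set curr.next=prev(20) | reversed so far: 35 -> 20
Step 3: curr=42, set curr.next=prev(35) | reversed so far: 42 -> 35 -> 20
Step 4: curr=19, set curr.next=prev(42) | reversed so far: 19 -> 42 -> 35 -> 20

19 -> 42 -> 35 -> 20 -> None


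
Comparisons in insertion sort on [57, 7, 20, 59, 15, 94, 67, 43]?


Algorithm: insertion sort
Input: [57, 7, 20, 59, 15, 94, 67, 43]
Sorted: [7, 15, 20, 43, 57, 59, 67, 94]

16


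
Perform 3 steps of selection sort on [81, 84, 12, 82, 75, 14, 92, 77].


Initial: [81, 84, 12, 82, 75, 14, 92, 77]
Step 1: min=12 at 2
  Swap: [12, 84, 81, 82, 75, 14, 92, 77]
Step 2: min=14 at 5
  Swap: [12, 14, 81, 82, 75, 84, 92, 77]
Step 3: min=75 at 4
  Swap: [12, 14, 75, 82, 81, 84, 92, 77]

After 3 steps: [12, 14, 75, 82, 81, 84, 92, 77]


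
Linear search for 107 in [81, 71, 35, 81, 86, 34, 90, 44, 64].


i=0: 81!=107
i=1: 71!=107
i=2: 35!=107
i=3: 81!=107
i=4: 86!=107
i=5: 34!=107
i=6: 90!=107
i=7: 44!=107
i=8: 64!=107

Not found, 9 comps


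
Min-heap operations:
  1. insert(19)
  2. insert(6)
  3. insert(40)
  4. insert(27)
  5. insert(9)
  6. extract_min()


insert(19) -> [19]
insert(6) -> [6, 19]
insert(40) -> [6, 19, 40]
insert(27) -> [6, 19, 40, 27]
insert(9) -> [6, 9, 40, 27, 19]
extract_min()->6, [9, 19, 40, 27]

Final heap: [9, 19, 40, 27]


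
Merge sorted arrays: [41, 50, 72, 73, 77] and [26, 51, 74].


Take 26 from B
Take 41 from A
Take 50 from A
Take 51 from B
Take 72 from A
Take 73 from A
Take 74 from B

Merged: [26, 41, 50, 51, 72, 73, 74, 77]


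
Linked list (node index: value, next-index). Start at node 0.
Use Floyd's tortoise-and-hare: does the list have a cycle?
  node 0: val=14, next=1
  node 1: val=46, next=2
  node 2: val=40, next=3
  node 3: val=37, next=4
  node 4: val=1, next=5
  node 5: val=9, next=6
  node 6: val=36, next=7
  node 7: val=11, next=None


Floyd's tortoise (slow, +1) and hare (fast, +2):
  init: slow=0, fast=0
  step 1: slow=1, fast=2
  step 2: slow=2, fast=4
  step 3: slow=3, fast=6
  step 4: fast 6->7->None, no cycle

Cycle: no


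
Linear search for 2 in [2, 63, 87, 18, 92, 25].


i=0: 2==2 found!

Found at 0, 1 comps


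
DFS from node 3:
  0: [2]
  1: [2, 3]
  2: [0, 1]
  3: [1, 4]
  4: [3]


Visit 3, push [4, 1]
Visit 1, push [2]
Visit 2, push [0]
Visit 0, push []
Visit 4, push []

DFS order: [3, 1, 2, 0, 4]


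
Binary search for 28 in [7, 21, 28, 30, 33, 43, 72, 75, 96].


Step 1: lo=0, hi=8, mid=4, val=33
Step 2: lo=0, hi=3, mid=1, val=21
Step 3: lo=2, hi=3, mid=2, val=28

Found at index 2


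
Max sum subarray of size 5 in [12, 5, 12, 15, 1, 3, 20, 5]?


[0:5]: 45
[1:6]: 36
[2:7]: 51
[3:8]: 44

Max: 51 at [2:7]


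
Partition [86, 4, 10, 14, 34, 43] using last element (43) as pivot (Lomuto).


Pivot: 43
  4 <= 43: swap -> [4, 86, 10, 14, 34, 43]
  10 <= 43: swap -> [4, 10, 86, 14, 34, 43]
  14 <= 43: swap -> [4, 10, 14, 86, 34, 43]
  34 <= 43: swap -> [4, 10, 14, 34, 86, 43]
Place pivot at 4: [4, 10, 14, 34, 43, 86]

Partitioned: [4, 10, 14, 34, 43, 86]


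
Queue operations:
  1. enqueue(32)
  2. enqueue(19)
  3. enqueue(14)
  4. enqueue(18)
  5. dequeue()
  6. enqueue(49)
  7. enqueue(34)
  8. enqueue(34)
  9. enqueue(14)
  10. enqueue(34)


enqueue(32) -> [32]
enqueue(19) -> [32, 19]
enqueue(14) -> [32, 19, 14]
enqueue(18) -> [32, 19, 14, 18]
dequeue()->32, [19, 14, 18]
enqueue(49) -> [19, 14, 18, 49]
enqueue(34) -> [19, 14, 18, 49, 34]
enqueue(34) -> [19, 14, 18, 49, 34, 34]
enqueue(14) -> [19, 14, 18, 49, 34, 34, 14]
enqueue(34) -> [19, 14, 18, 49, 34, 34, 14, 34]

Final queue: [19, 14, 18, 49, 34, 34, 14, 34]


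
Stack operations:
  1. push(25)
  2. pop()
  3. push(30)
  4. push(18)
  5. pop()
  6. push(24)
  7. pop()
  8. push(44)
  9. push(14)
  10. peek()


push(25) -> [25]
pop()->25, []
push(30) -> [30]
push(18) -> [30, 18]
pop()->18, [30]
push(24) -> [30, 24]
pop()->24, [30]
push(44) -> [30, 44]
push(14) -> [30, 44, 14]
peek()->14

Final stack: [30, 44, 14]


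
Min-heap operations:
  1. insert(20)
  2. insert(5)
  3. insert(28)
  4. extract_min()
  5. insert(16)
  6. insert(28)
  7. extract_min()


insert(20) -> [20]
insert(5) -> [5, 20]
insert(28) -> [5, 20, 28]
extract_min()->5, [20, 28]
insert(16) -> [16, 28, 20]
insert(28) -> [16, 28, 20, 28]
extract_min()->16, [20, 28, 28]

Final heap: [20, 28, 28]


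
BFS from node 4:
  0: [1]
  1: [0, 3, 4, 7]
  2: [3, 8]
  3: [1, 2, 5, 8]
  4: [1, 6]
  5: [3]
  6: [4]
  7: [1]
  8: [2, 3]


Visit 4, enqueue [1, 6]
Visit 1, enqueue [0, 3, 7]
Visit 6, enqueue []
Visit 0, enqueue []
Visit 3, enqueue [2, 5, 8]
Visit 7, enqueue []
Visit 2, enqueue []
Visit 5, enqueue []
Visit 8, enqueue []

BFS order: [4, 1, 6, 0, 3, 7, 2, 5, 8]


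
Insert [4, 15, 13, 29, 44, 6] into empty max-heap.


Insert 4: [4]
Insert 15: [15, 4]
Insert 13: [15, 4, 13]
Insert 29: [29, 15, 13, 4]
Insert 44: [44, 29, 13, 4, 15]
Insert 6: [44, 29, 13, 4, 15, 6]

Final heap: [44, 29, 13, 4, 15, 6]


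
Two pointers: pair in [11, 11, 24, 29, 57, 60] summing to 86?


lo=0(11)+hi=5(60)=71
lo=1(11)+hi=5(60)=71
lo=2(24)+hi=5(60)=84
lo=3(29)+hi=5(60)=89
lo=3(29)+hi=4(57)=86

Yes: 29+57=86


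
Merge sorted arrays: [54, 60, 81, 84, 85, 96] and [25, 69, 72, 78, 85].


Take 25 from B
Take 54 from A
Take 60 from A
Take 69 from B
Take 72 from B
Take 78 from B
Take 81 from A
Take 84 from A
Take 85 from A
Take 85 from B

Merged: [25, 54, 60, 69, 72, 78, 81, 84, 85, 85, 96]


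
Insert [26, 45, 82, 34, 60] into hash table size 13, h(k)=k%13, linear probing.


Insert 26: h=0 -> slot 0
Insert 45: h=6 -> slot 6
Insert 82: h=4 -> slot 4
Insert 34: h=8 -> slot 8
Insert 60: h=8, 1 probes -> slot 9

Table: [26, None, None, None, 82, None, 45, None, 34, 60, None, None, None]


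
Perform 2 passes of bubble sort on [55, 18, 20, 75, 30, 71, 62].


Initial: [55, 18, 20, 75, 30, 71, 62]
Pass 1: [18, 20, 55, 30, 71, 62, 75] (5 swaps)
Pass 2: [18, 20, 30, 55, 62, 71, 75] (2 swaps)

After 2 passes: [18, 20, 30, 55, 62, 71, 75]


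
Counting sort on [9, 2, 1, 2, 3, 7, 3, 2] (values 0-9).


Input: [9, 2, 1, 2, 3, 7, 3, 2]
Counts: [0, 1, 3, 2, 0, 0, 0, 1, 0, 1]

Sorted: [1, 2, 2, 2, 3, 3, 7, 9]


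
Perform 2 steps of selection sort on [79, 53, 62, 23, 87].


Initial: [79, 53, 62, 23, 87]
Step 1: min=23 at 3
  Swap: [23, 53, 62, 79, 87]
Step 2: min=53 at 1
  Swap: [23, 53, 62, 79, 87]

After 2 steps: [23, 53, 62, 79, 87]


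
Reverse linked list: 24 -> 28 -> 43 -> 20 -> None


Step 1: curr=24, set curr.next=prev(None) | reversed so far: 24
Step 2: curr=28, set curr.next=prev(24) | reversed so far: 28 -> 24
Step 3: curr=43, set curr.next=prev(28) | reversed so far: 43 -> 28 -> 24
Step 4: curr=20, set curr.next=prev(43) | reversed so far: 20 -> 43 -> 28 -> 24

20 -> 43 -> 28 -> 24 -> None


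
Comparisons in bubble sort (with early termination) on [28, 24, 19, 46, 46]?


Algorithm: bubble sort (with early termination)
Input: [28, 24, 19, 46, 46]
Sorted: [19, 24, 28, 46, 46]

9


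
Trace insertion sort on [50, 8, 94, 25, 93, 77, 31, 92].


Initial: [50, 8, 94, 25, 93, 77, 31, 92]
Insert 8: [8, 50, 94, 25, 93, 77, 31, 92]
Insert 94: [8, 50, 94, 25, 93, 77, 31, 92]
Insert 25: [8, 25, 50, 94, 93, 77, 31, 92]
Insert 93: [8, 25, 50, 93, 94, 77, 31, 92]
Insert 77: [8, 25, 50, 77, 93, 94, 31, 92]
Insert 31: [8, 25, 31, 50, 77, 93, 94, 92]
Insert 92: [8, 25, 31, 50, 77, 92, 93, 94]

Sorted: [8, 25, 31, 50, 77, 92, 93, 94]


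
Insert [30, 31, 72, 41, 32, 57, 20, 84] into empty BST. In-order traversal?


Insert 30: root
Insert 31: R from 30
Insert 72: R from 30 -> R from 31
Insert 41: R from 30 -> R from 31 -> L from 72
Insert 32: R from 30 -> R from 31 -> L from 72 -> L from 41
Insert 57: R from 30 -> R from 31 -> L from 72 -> R from 41
Insert 20: L from 30
Insert 84: R from 30 -> R from 31 -> R from 72

In-order: [20, 30, 31, 32, 41, 57, 72, 84]


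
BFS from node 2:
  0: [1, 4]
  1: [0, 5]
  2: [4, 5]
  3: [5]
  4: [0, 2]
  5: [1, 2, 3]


Visit 2, enqueue [4, 5]
Visit 4, enqueue [0]
Visit 5, enqueue [1, 3]
Visit 0, enqueue []
Visit 1, enqueue []
Visit 3, enqueue []

BFS order: [2, 4, 5, 0, 1, 3]


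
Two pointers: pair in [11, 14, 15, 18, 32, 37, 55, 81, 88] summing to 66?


lo=0(11)+hi=8(88)=99
lo=0(11)+hi=7(81)=92
lo=0(11)+hi=6(55)=66

Yes: 11+55=66


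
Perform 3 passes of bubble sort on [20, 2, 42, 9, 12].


Initial: [20, 2, 42, 9, 12]
Pass 1: [2, 20, 9, 12, 42] (3 swaps)
Pass 2: [2, 9, 12, 20, 42] (2 swaps)
Pass 3: [2, 9, 12, 20, 42] (0 swaps)

After 3 passes: [2, 9, 12, 20, 42]


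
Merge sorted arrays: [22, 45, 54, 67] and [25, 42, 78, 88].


Take 22 from A
Take 25 from B
Take 42 from B
Take 45 from A
Take 54 from A
Take 67 from A

Merged: [22, 25, 42, 45, 54, 67, 78, 88]


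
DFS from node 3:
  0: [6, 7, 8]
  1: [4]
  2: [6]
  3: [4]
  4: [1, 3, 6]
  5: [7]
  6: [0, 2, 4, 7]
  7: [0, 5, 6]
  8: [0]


Visit 3, push [4]
Visit 4, push [6, 1]
Visit 1, push []
Visit 6, push [7, 2, 0]
Visit 0, push [8, 7]
Visit 7, push [5]
Visit 5, push []
Visit 8, push []
Visit 2, push []

DFS order: [3, 4, 1, 6, 0, 7, 5, 8, 2]


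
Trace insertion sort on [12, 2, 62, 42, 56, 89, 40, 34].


Initial: [12, 2, 62, 42, 56, 89, 40, 34]
Insert 2: [2, 12, 62, 42, 56, 89, 40, 34]
Insert 62: [2, 12, 62, 42, 56, 89, 40, 34]
Insert 42: [2, 12, 42, 62, 56, 89, 40, 34]
Insert 56: [2, 12, 42, 56, 62, 89, 40, 34]
Insert 89: [2, 12, 42, 56, 62, 89, 40, 34]
Insert 40: [2, 12, 40, 42, 56, 62, 89, 34]
Insert 34: [2, 12, 34, 40, 42, 56, 62, 89]

Sorted: [2, 12, 34, 40, 42, 56, 62, 89]


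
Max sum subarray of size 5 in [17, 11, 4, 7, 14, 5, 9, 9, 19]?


[0:5]: 53
[1:6]: 41
[2:7]: 39
[3:8]: 44
[4:9]: 56

Max: 56 at [4:9]


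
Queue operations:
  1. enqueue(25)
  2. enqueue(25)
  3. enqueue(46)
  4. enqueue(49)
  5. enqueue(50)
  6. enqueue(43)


enqueue(25) -> [25]
enqueue(25) -> [25, 25]
enqueue(46) -> [25, 25, 46]
enqueue(49) -> [25, 25, 46, 49]
enqueue(50) -> [25, 25, 46, 49, 50]
enqueue(43) -> [25, 25, 46, 49, 50, 43]

Final queue: [25, 25, 46, 49, 50, 43]


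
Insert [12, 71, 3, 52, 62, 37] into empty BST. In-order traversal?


Insert 12: root
Insert 71: R from 12
Insert 3: L from 12
Insert 52: R from 12 -> L from 71
Insert 62: R from 12 -> L from 71 -> R from 52
Insert 37: R from 12 -> L from 71 -> L from 52

In-order: [3, 12, 37, 52, 62, 71]


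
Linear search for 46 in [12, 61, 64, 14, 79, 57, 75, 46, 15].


i=0: 12!=46
i=1: 61!=46
i=2: 64!=46
i=3: 14!=46
i=4: 79!=46
i=5: 57!=46
i=6: 75!=46
i=7: 46==46 found!

Found at 7, 8 comps


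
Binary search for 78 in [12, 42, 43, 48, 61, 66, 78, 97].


Step 1: lo=0, hi=7, mid=3, val=48
Step 2: lo=4, hi=7, mid=5, val=66
Step 3: lo=6, hi=7, mid=6, val=78

Found at index 6


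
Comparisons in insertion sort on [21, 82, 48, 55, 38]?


Algorithm: insertion sort
Input: [21, 82, 48, 55, 38]
Sorted: [21, 38, 48, 55, 82]

9


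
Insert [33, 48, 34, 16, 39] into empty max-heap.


Insert 33: [33]
Insert 48: [48, 33]
Insert 34: [48, 33, 34]
Insert 16: [48, 33, 34, 16]
Insert 39: [48, 39, 34, 16, 33]

Final heap: [48, 39, 34, 16, 33]


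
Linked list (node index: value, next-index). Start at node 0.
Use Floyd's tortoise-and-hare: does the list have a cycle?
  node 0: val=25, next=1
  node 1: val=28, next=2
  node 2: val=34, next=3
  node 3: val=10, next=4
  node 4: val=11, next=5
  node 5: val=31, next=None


Floyd's tortoise (slow, +1) and hare (fast, +2):
  init: slow=0, fast=0
  step 1: slow=1, fast=2
  step 2: slow=2, fast=4
  step 3: fast 4->5->None, no cycle

Cycle: no


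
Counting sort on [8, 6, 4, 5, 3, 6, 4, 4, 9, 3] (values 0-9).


Input: [8, 6, 4, 5, 3, 6, 4, 4, 9, 3]
Counts: [0, 0, 0, 2, 3, 1, 2, 0, 1, 1]

Sorted: [3, 3, 4, 4, 4, 5, 6, 6, 8, 9]


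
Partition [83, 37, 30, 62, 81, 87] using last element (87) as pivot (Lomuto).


Pivot: 87
  83 <= 87: advance i (no swap)
  37 <= 87: advance i (no swap)
  30 <= 87: advance i (no swap)
  62 <= 87: advance i (no swap)
  81 <= 87: advance i (no swap)
Place pivot at 5: [83, 37, 30, 62, 81, 87]

Partitioned: [83, 37, 30, 62, 81, 87]


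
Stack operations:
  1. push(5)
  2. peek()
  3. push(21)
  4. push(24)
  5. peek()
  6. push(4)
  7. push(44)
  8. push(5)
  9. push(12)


push(5) -> [5]
peek()->5
push(21) -> [5, 21]
push(24) -> [5, 21, 24]
peek()->24
push(4) -> [5, 21, 24, 4]
push(44) -> [5, 21, 24, 4, 44]
push(5) -> [5, 21, 24, 4, 44, 5]
push(12) -> [5, 21, 24, 4, 44, 5, 12]

Final stack: [5, 21, 24, 4, 44, 5, 12]


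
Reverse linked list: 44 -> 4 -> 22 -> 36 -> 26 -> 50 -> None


Step 1: curr=44, set curr.next=prev(None) | reversed so far: 44
Step 2: curr=4, set curr.next=prev(44) | reversed so far: 4 -> 44
Step 3: curr=22, set curr.next=prev(4) | reversed so far: 22 -> 4 -> 44
Step 4: curr=36, set curr.next=prev(22) | reversed so far: 36 -> 22 -> 4 -> 44
Step 5: curr=26, set curr.next=prev(36) | reversed so far: 26 -> 36 -> 22 -> 4 -> 44
Step 6: curr=50, set curr.next=prev(26) | reversed so far: 50 -> 26 -> 36 -> 22 -> 4 -> 44

50 -> 26 -> 36 -> 22 -> 4 -> 44 -> None


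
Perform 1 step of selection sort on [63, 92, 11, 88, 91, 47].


Initial: [63, 92, 11, 88, 91, 47]
Step 1: min=11 at 2
  Swap: [11, 92, 63, 88, 91, 47]

After 1 step: [11, 92, 63, 88, 91, 47]


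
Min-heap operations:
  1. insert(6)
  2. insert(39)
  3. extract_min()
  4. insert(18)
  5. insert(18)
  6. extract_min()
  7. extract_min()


insert(6) -> [6]
insert(39) -> [6, 39]
extract_min()->6, [39]
insert(18) -> [18, 39]
insert(18) -> [18, 39, 18]
extract_min()->18, [18, 39]
extract_min()->18, [39]

Final heap: [39]


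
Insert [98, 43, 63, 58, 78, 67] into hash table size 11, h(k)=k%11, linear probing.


Insert 98: h=10 -> slot 10
Insert 43: h=10, 1 probes -> slot 0
Insert 63: h=8 -> slot 8
Insert 58: h=3 -> slot 3
Insert 78: h=1 -> slot 1
Insert 67: h=1, 1 probes -> slot 2

Table: [43, 78, 67, 58, None, None, None, None, 63, None, 98]


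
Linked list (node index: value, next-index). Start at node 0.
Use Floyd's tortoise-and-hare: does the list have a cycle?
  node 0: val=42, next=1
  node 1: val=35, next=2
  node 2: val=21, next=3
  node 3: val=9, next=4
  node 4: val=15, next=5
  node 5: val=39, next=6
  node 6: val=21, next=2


Floyd's tortoise (slow, +1) and hare (fast, +2):
  init: slow=0, fast=0
  step 1: slow=1, fast=2
  step 2: slow=2, fast=4
  step 3: slow=3, fast=6
  step 4: slow=4, fast=3
  step 5: slow=5, fast=5
  slow == fast at node 5: cycle detected

Cycle: yes


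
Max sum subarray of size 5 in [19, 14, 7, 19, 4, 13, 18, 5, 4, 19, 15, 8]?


[0:5]: 63
[1:6]: 57
[2:7]: 61
[3:8]: 59
[4:9]: 44
[5:10]: 59
[6:11]: 61
[7:12]: 51

Max: 63 at [0:5]


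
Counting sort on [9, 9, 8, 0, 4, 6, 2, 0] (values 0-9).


Input: [9, 9, 8, 0, 4, 6, 2, 0]
Counts: [2, 0, 1, 0, 1, 0, 1, 0, 1, 2]

Sorted: [0, 0, 2, 4, 6, 8, 9, 9]


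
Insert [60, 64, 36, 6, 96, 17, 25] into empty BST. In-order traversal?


Insert 60: root
Insert 64: R from 60
Insert 36: L from 60
Insert 6: L from 60 -> L from 36
Insert 96: R from 60 -> R from 64
Insert 17: L from 60 -> L from 36 -> R from 6
Insert 25: L from 60 -> L from 36 -> R from 6 -> R from 17

In-order: [6, 17, 25, 36, 60, 64, 96]


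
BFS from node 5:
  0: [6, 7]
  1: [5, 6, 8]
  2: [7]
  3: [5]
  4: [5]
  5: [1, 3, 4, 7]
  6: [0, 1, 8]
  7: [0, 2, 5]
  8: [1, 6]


Visit 5, enqueue [1, 3, 4, 7]
Visit 1, enqueue [6, 8]
Visit 3, enqueue []
Visit 4, enqueue []
Visit 7, enqueue [0, 2]
Visit 6, enqueue []
Visit 8, enqueue []
Visit 0, enqueue []
Visit 2, enqueue []

BFS order: [5, 1, 3, 4, 7, 6, 8, 0, 2]


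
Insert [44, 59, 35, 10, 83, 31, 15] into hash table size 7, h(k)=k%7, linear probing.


Insert 44: h=2 -> slot 2
Insert 59: h=3 -> slot 3
Insert 35: h=0 -> slot 0
Insert 10: h=3, 1 probes -> slot 4
Insert 83: h=6 -> slot 6
Insert 31: h=3, 2 probes -> slot 5
Insert 15: h=1 -> slot 1

Table: [35, 15, 44, 59, 10, 31, 83]


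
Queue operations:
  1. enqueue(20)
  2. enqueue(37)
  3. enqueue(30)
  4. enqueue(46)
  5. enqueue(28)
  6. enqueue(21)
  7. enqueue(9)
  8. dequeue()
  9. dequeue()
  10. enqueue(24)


enqueue(20) -> [20]
enqueue(37) -> [20, 37]
enqueue(30) -> [20, 37, 30]
enqueue(46) -> [20, 37, 30, 46]
enqueue(28) -> [20, 37, 30, 46, 28]
enqueue(21) -> [20, 37, 30, 46, 28, 21]
enqueue(9) -> [20, 37, 30, 46, 28, 21, 9]
dequeue()->20, [37, 30, 46, 28, 21, 9]
dequeue()->37, [30, 46, 28, 21, 9]
enqueue(24) -> [30, 46, 28, 21, 9, 24]

Final queue: [30, 46, 28, 21, 9, 24]


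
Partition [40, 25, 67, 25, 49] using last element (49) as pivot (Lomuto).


Pivot: 49
  40 <= 49: advance i (no swap)
  25 <= 49: advance i (no swap)
  25 <= 49: swap -> [40, 25, 25, 67, 49]
Place pivot at 3: [40, 25, 25, 49, 67]

Partitioned: [40, 25, 25, 49, 67]


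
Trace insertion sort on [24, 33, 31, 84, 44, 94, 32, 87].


Initial: [24, 33, 31, 84, 44, 94, 32, 87]
Insert 33: [24, 33, 31, 84, 44, 94, 32, 87]
Insert 31: [24, 31, 33, 84, 44, 94, 32, 87]
Insert 84: [24, 31, 33, 84, 44, 94, 32, 87]
Insert 44: [24, 31, 33, 44, 84, 94, 32, 87]
Insert 94: [24, 31, 33, 44, 84, 94, 32, 87]
Insert 32: [24, 31, 32, 33, 44, 84, 94, 87]
Insert 87: [24, 31, 32, 33, 44, 84, 87, 94]

Sorted: [24, 31, 32, 33, 44, 84, 87, 94]


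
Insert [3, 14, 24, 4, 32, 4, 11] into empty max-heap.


Insert 3: [3]
Insert 14: [14, 3]
Insert 24: [24, 3, 14]
Insert 4: [24, 4, 14, 3]
Insert 32: [32, 24, 14, 3, 4]
Insert 4: [32, 24, 14, 3, 4, 4]
Insert 11: [32, 24, 14, 3, 4, 4, 11]

Final heap: [32, 24, 14, 3, 4, 4, 11]


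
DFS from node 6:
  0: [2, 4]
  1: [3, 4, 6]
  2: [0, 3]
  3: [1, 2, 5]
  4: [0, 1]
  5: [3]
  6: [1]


Visit 6, push [1]
Visit 1, push [4, 3]
Visit 3, push [5, 2]
Visit 2, push [0]
Visit 0, push [4]
Visit 4, push []
Visit 5, push []

DFS order: [6, 1, 3, 2, 0, 4, 5]


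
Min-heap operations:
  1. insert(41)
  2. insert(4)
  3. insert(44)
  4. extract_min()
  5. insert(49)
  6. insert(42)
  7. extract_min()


insert(41) -> [41]
insert(4) -> [4, 41]
insert(44) -> [4, 41, 44]
extract_min()->4, [41, 44]
insert(49) -> [41, 44, 49]
insert(42) -> [41, 42, 49, 44]
extract_min()->41, [42, 44, 49]

Final heap: [42, 44, 49]


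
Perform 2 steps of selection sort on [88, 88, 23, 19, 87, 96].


Initial: [88, 88, 23, 19, 87, 96]
Step 1: min=19 at 3
  Swap: [19, 88, 23, 88, 87, 96]
Step 2: min=23 at 2
  Swap: [19, 23, 88, 88, 87, 96]

After 2 steps: [19, 23, 88, 88, 87, 96]


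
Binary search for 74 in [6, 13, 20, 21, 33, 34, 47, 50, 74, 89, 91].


Step 1: lo=0, hi=10, mid=5, val=34
Step 2: lo=6, hi=10, mid=8, val=74

Found at index 8


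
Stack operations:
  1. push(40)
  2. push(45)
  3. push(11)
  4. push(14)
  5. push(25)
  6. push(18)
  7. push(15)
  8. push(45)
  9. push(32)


push(40) -> [40]
push(45) -> [40, 45]
push(11) -> [40, 45, 11]
push(14) -> [40, 45, 11, 14]
push(25) -> [40, 45, 11, 14, 25]
push(18) -> [40, 45, 11, 14, 25, 18]
push(15) -> [40, 45, 11, 14, 25, 18, 15]
push(45) -> [40, 45, 11, 14, 25, 18, 15, 45]
push(32) -> [40, 45, 11, 14, 25, 18, 15, 45, 32]

Final stack: [40, 45, 11, 14, 25, 18, 15, 45, 32]


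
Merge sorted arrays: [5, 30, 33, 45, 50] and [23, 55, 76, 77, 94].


Take 5 from A
Take 23 from B
Take 30 from A
Take 33 from A
Take 45 from A
Take 50 from A

Merged: [5, 23, 30, 33, 45, 50, 55, 76, 77, 94]


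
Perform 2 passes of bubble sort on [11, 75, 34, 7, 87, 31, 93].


Initial: [11, 75, 34, 7, 87, 31, 93]
Pass 1: [11, 34, 7, 75, 31, 87, 93] (3 swaps)
Pass 2: [11, 7, 34, 31, 75, 87, 93] (2 swaps)

After 2 passes: [11, 7, 34, 31, 75, 87, 93]


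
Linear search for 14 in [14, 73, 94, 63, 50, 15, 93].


i=0: 14==14 found!

Found at 0, 1 comps


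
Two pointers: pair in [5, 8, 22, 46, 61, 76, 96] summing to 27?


lo=0(5)+hi=6(96)=101
lo=0(5)+hi=5(76)=81
lo=0(5)+hi=4(61)=66
lo=0(5)+hi=3(46)=51
lo=0(5)+hi=2(22)=27

Yes: 5+22=27


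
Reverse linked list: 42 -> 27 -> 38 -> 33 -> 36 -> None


Step 1: curr=42, set curr.next=prev(None) | reversed so far: 42
Step 2: curr=27, set curr.next=prev(42) | reversed so far: 27 -> 42
Step 3: curr=38, set curr.next=prev(27) | reversed so far: 38 -> 27 -> 42
Step 4: curr=33, set curr.next=prev(38) | reversed so far: 33 -> 38 -> 27 -> 42
Step 5: curr=36, set curr.next=prev(33) | reversed so far: 36 -> 33 -> 38 -> 27 -> 42

36 -> 33 -> 38 -> 27 -> 42 -> None


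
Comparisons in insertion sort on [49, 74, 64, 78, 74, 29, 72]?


Algorithm: insertion sort
Input: [49, 74, 64, 78, 74, 29, 72]
Sorted: [29, 49, 64, 72, 74, 74, 78]

15


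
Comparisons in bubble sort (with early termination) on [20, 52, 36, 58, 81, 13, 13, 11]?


Algorithm: bubble sort (with early termination)
Input: [20, 52, 36, 58, 81, 13, 13, 11]
Sorted: [11, 13, 13, 20, 36, 52, 58, 81]

28


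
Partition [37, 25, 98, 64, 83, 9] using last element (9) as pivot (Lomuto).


Pivot: 9
Place pivot at 0: [9, 25, 98, 64, 83, 37]

Partitioned: [9, 25, 98, 64, 83, 37]


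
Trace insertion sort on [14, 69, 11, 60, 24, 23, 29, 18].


Initial: [14, 69, 11, 60, 24, 23, 29, 18]
Insert 69: [14, 69, 11, 60, 24, 23, 29, 18]
Insert 11: [11, 14, 69, 60, 24, 23, 29, 18]
Insert 60: [11, 14, 60, 69, 24, 23, 29, 18]
Insert 24: [11, 14, 24, 60, 69, 23, 29, 18]
Insert 23: [11, 14, 23, 24, 60, 69, 29, 18]
Insert 29: [11, 14, 23, 24, 29, 60, 69, 18]
Insert 18: [11, 14, 18, 23, 24, 29, 60, 69]

Sorted: [11, 14, 18, 23, 24, 29, 60, 69]


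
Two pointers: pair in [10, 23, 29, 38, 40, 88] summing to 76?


lo=0(10)+hi=5(88)=98
lo=0(10)+hi=4(40)=50
lo=1(23)+hi=4(40)=63
lo=2(29)+hi=4(40)=69
lo=3(38)+hi=4(40)=78

No pair found


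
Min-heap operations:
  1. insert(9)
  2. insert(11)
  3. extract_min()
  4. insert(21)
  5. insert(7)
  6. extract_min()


insert(9) -> [9]
insert(11) -> [9, 11]
extract_min()->9, [11]
insert(21) -> [11, 21]
insert(7) -> [7, 21, 11]
extract_min()->7, [11, 21]

Final heap: [11, 21]


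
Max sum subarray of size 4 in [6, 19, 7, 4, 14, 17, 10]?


[0:4]: 36
[1:5]: 44
[2:6]: 42
[3:7]: 45

Max: 45 at [3:7]


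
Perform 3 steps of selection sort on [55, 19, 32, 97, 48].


Initial: [55, 19, 32, 97, 48]
Step 1: min=19 at 1
  Swap: [19, 55, 32, 97, 48]
Step 2: min=32 at 2
  Swap: [19, 32, 55, 97, 48]
Step 3: min=48 at 4
  Swap: [19, 32, 48, 97, 55]

After 3 steps: [19, 32, 48, 97, 55]


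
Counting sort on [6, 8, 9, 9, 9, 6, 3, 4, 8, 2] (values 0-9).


Input: [6, 8, 9, 9, 9, 6, 3, 4, 8, 2]
Counts: [0, 0, 1, 1, 1, 0, 2, 0, 2, 3]

Sorted: [2, 3, 4, 6, 6, 8, 8, 9, 9, 9]


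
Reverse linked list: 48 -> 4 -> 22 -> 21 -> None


Step 1: curr=48, set curr.next=prev(None) | reversed so far: 48
Step 2: curr=4, set curr.next=prev(48) | reversed so far: 4 -> 48
Step 3: curr=22, set curr.next=prev(4) | reversed so far: 22 -> 4 -> 48
Step 4: curr=21, set curr.next=prev(22) | reversed so far: 21 -> 22 -> 4 -> 48

21 -> 22 -> 4 -> 48 -> None


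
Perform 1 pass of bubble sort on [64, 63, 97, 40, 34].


Initial: [64, 63, 97, 40, 34]
Pass 1: [63, 64, 40, 34, 97] (3 swaps)

After 1 pass: [63, 64, 40, 34, 97]


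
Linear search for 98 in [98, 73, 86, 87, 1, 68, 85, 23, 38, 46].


i=0: 98==98 found!

Found at 0, 1 comps


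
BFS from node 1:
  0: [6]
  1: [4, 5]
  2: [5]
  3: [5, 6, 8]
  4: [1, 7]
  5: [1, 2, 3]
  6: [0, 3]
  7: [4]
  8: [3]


Visit 1, enqueue [4, 5]
Visit 4, enqueue [7]
Visit 5, enqueue [2, 3]
Visit 7, enqueue []
Visit 2, enqueue []
Visit 3, enqueue [6, 8]
Visit 6, enqueue [0]
Visit 8, enqueue []
Visit 0, enqueue []

BFS order: [1, 4, 5, 7, 2, 3, 6, 8, 0]


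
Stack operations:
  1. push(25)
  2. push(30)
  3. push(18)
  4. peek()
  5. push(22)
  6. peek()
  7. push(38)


push(25) -> [25]
push(30) -> [25, 30]
push(18) -> [25, 30, 18]
peek()->18
push(22) -> [25, 30, 18, 22]
peek()->22
push(38) -> [25, 30, 18, 22, 38]

Final stack: [25, 30, 18, 22, 38]


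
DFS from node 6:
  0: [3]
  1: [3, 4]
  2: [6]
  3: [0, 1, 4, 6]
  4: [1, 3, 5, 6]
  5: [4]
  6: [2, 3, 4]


Visit 6, push [4, 3, 2]
Visit 2, push []
Visit 3, push [4, 1, 0]
Visit 0, push []
Visit 1, push [4]
Visit 4, push [5]
Visit 5, push []

DFS order: [6, 2, 3, 0, 1, 4, 5]


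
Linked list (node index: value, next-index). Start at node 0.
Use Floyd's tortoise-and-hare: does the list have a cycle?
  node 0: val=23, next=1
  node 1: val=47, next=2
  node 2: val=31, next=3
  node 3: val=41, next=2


Floyd's tortoise (slow, +1) and hare (fast, +2):
  init: slow=0, fast=0
  step 1: slow=1, fast=2
  step 2: slow=2, fast=2
  slow == fast at node 2: cycle detected

Cycle: yes


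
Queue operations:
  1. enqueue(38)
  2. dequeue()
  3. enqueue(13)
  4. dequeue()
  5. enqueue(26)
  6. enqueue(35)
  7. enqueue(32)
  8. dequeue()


enqueue(38) -> [38]
dequeue()->38, []
enqueue(13) -> [13]
dequeue()->13, []
enqueue(26) -> [26]
enqueue(35) -> [26, 35]
enqueue(32) -> [26, 35, 32]
dequeue()->26, [35, 32]

Final queue: [35, 32]


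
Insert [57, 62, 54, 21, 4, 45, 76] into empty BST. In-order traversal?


Insert 57: root
Insert 62: R from 57
Insert 54: L from 57
Insert 21: L from 57 -> L from 54
Insert 4: L from 57 -> L from 54 -> L from 21
Insert 45: L from 57 -> L from 54 -> R from 21
Insert 76: R from 57 -> R from 62

In-order: [4, 21, 45, 54, 57, 62, 76]


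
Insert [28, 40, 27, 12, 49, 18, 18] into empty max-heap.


Insert 28: [28]
Insert 40: [40, 28]
Insert 27: [40, 28, 27]
Insert 12: [40, 28, 27, 12]
Insert 49: [49, 40, 27, 12, 28]
Insert 18: [49, 40, 27, 12, 28, 18]
Insert 18: [49, 40, 27, 12, 28, 18, 18]

Final heap: [49, 40, 27, 12, 28, 18, 18]


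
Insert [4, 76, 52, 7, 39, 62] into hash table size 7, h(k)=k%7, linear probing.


Insert 4: h=4 -> slot 4
Insert 76: h=6 -> slot 6
Insert 52: h=3 -> slot 3
Insert 7: h=0 -> slot 0
Insert 39: h=4, 1 probes -> slot 5
Insert 62: h=6, 2 probes -> slot 1

Table: [7, 62, None, 52, 4, 39, 76]


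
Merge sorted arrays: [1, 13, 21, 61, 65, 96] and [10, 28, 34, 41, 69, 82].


Take 1 from A
Take 10 from B
Take 13 from A
Take 21 from A
Take 28 from B
Take 34 from B
Take 41 from B
Take 61 from A
Take 65 from A
Take 69 from B
Take 82 from B

Merged: [1, 10, 13, 21, 28, 34, 41, 61, 65, 69, 82, 96]


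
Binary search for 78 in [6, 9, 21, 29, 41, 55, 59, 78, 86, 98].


Step 1: lo=0, hi=9, mid=4, val=41
Step 2: lo=5, hi=9, mid=7, val=78

Found at index 7


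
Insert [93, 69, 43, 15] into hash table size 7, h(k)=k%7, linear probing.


Insert 93: h=2 -> slot 2
Insert 69: h=6 -> slot 6
Insert 43: h=1 -> slot 1
Insert 15: h=1, 2 probes -> slot 3

Table: [None, 43, 93, 15, None, None, 69]


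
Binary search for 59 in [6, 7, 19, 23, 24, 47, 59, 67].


Step 1: lo=0, hi=7, mid=3, val=23
Step 2: lo=4, hi=7, mid=5, val=47
Step 3: lo=6, hi=7, mid=6, val=59

Found at index 6


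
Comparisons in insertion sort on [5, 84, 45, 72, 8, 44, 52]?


Algorithm: insertion sort
Input: [5, 84, 45, 72, 8, 44, 52]
Sorted: [5, 8, 44, 45, 52, 72, 84]

16


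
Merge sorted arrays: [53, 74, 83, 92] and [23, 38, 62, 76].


Take 23 from B
Take 38 from B
Take 53 from A
Take 62 from B
Take 74 from A
Take 76 from B

Merged: [23, 38, 53, 62, 74, 76, 83, 92]


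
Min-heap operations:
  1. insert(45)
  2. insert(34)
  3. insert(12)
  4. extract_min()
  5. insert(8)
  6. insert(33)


insert(45) -> [45]
insert(34) -> [34, 45]
insert(12) -> [12, 45, 34]
extract_min()->12, [34, 45]
insert(8) -> [8, 45, 34]
insert(33) -> [8, 33, 34, 45]

Final heap: [8, 33, 34, 45]


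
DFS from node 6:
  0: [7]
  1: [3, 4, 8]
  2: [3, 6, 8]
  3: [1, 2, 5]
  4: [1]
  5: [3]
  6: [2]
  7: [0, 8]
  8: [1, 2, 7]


Visit 6, push [2]
Visit 2, push [8, 3]
Visit 3, push [5, 1]
Visit 1, push [8, 4]
Visit 4, push []
Visit 8, push [7]
Visit 7, push [0]
Visit 0, push []
Visit 5, push []

DFS order: [6, 2, 3, 1, 4, 8, 7, 0, 5]


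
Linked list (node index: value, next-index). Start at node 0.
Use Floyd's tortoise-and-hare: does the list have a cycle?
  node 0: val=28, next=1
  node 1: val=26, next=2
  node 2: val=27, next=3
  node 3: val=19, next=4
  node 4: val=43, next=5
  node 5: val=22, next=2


Floyd's tortoise (slow, +1) and hare (fast, +2):
  init: slow=0, fast=0
  step 1: slow=1, fast=2
  step 2: slow=2, fast=4
  step 3: slow=3, fast=2
  step 4: slow=4, fast=4
  slow == fast at node 4: cycle detected

Cycle: yes


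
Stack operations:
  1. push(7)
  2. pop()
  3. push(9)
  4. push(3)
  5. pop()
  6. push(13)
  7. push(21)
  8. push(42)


push(7) -> [7]
pop()->7, []
push(9) -> [9]
push(3) -> [9, 3]
pop()->3, [9]
push(13) -> [9, 13]
push(21) -> [9, 13, 21]
push(42) -> [9, 13, 21, 42]

Final stack: [9, 13, 21, 42]


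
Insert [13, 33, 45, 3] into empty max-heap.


Insert 13: [13]
Insert 33: [33, 13]
Insert 45: [45, 13, 33]
Insert 3: [45, 13, 33, 3]

Final heap: [45, 13, 33, 3]


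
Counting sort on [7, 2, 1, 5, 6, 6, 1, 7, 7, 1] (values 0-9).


Input: [7, 2, 1, 5, 6, 6, 1, 7, 7, 1]
Counts: [0, 3, 1, 0, 0, 1, 2, 3, 0, 0]

Sorted: [1, 1, 1, 2, 5, 6, 6, 7, 7, 7]


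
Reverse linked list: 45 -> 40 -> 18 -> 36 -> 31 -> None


Step 1: curr=45, set curr.next=prev(None) | reversed so far: 45
Step 2: curr=40, set curr.next=prev(45) | reversed so far: 40 -> 45
Step 3: curr=18, set curr.next=prev(40) | reversed so far: 18 -> 40 -> 45
Step 4: curr=36, set curr.next=prev(18) | reversed so far: 36 -> 18 -> 40 -> 45
Step 5: curr=31, set curr.next=prev(36) | reversed so far: 31 -> 36 -> 18 -> 40 -> 45

31 -> 36 -> 18 -> 40 -> 45 -> None


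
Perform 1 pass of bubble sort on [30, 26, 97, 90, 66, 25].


Initial: [30, 26, 97, 90, 66, 25]
Pass 1: [26, 30, 90, 66, 25, 97] (4 swaps)

After 1 pass: [26, 30, 90, 66, 25, 97]


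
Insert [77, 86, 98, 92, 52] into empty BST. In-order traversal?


Insert 77: root
Insert 86: R from 77
Insert 98: R from 77 -> R from 86
Insert 92: R from 77 -> R from 86 -> L from 98
Insert 52: L from 77

In-order: [52, 77, 86, 92, 98]


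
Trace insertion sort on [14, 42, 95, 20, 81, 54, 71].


Initial: [14, 42, 95, 20, 81, 54, 71]
Insert 42: [14, 42, 95, 20, 81, 54, 71]
Insert 95: [14, 42, 95, 20, 81, 54, 71]
Insert 20: [14, 20, 42, 95, 81, 54, 71]
Insert 81: [14, 20, 42, 81, 95, 54, 71]
Insert 54: [14, 20, 42, 54, 81, 95, 71]
Insert 71: [14, 20, 42, 54, 71, 81, 95]

Sorted: [14, 20, 42, 54, 71, 81, 95]


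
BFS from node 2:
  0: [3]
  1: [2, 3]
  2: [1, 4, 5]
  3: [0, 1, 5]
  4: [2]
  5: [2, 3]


Visit 2, enqueue [1, 4, 5]
Visit 1, enqueue [3]
Visit 4, enqueue []
Visit 5, enqueue []
Visit 3, enqueue [0]
Visit 0, enqueue []

BFS order: [2, 1, 4, 5, 3, 0]


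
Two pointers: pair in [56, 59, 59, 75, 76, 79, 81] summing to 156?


lo=0(56)+hi=6(81)=137
lo=1(59)+hi=6(81)=140
lo=2(59)+hi=6(81)=140
lo=3(75)+hi=6(81)=156

Yes: 75+81=156


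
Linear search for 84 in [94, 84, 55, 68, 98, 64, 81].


i=0: 94!=84
i=1: 84==84 found!

Found at 1, 2 comps


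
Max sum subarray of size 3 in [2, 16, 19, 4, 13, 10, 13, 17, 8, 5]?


[0:3]: 37
[1:4]: 39
[2:5]: 36
[3:6]: 27
[4:7]: 36
[5:8]: 40
[6:9]: 38
[7:10]: 30

Max: 40 at [5:8]


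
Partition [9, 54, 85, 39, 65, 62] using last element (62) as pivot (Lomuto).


Pivot: 62
  9 <= 62: advance i (no swap)
  54 <= 62: advance i (no swap)
  39 <= 62: swap -> [9, 54, 39, 85, 65, 62]
Place pivot at 3: [9, 54, 39, 62, 65, 85]

Partitioned: [9, 54, 39, 62, 65, 85]


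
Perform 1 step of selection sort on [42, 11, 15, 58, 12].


Initial: [42, 11, 15, 58, 12]
Step 1: min=11 at 1
  Swap: [11, 42, 15, 58, 12]

After 1 step: [11, 42, 15, 58, 12]


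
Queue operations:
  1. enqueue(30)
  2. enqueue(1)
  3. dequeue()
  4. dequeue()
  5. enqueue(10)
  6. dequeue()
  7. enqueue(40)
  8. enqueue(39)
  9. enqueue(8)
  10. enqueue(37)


enqueue(30) -> [30]
enqueue(1) -> [30, 1]
dequeue()->30, [1]
dequeue()->1, []
enqueue(10) -> [10]
dequeue()->10, []
enqueue(40) -> [40]
enqueue(39) -> [40, 39]
enqueue(8) -> [40, 39, 8]
enqueue(37) -> [40, 39, 8, 37]

Final queue: [40, 39, 8, 37]


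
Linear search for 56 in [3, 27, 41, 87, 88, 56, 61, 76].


i=0: 3!=56
i=1: 27!=56
i=2: 41!=56
i=3: 87!=56
i=4: 88!=56
i=5: 56==56 found!

Found at 5, 6 comps


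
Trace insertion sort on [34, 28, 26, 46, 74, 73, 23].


Initial: [34, 28, 26, 46, 74, 73, 23]
Insert 28: [28, 34, 26, 46, 74, 73, 23]
Insert 26: [26, 28, 34, 46, 74, 73, 23]
Insert 46: [26, 28, 34, 46, 74, 73, 23]
Insert 74: [26, 28, 34, 46, 74, 73, 23]
Insert 73: [26, 28, 34, 46, 73, 74, 23]
Insert 23: [23, 26, 28, 34, 46, 73, 74]

Sorted: [23, 26, 28, 34, 46, 73, 74]


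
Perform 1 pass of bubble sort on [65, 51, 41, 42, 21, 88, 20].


Initial: [65, 51, 41, 42, 21, 88, 20]
Pass 1: [51, 41, 42, 21, 65, 20, 88] (5 swaps)

After 1 pass: [51, 41, 42, 21, 65, 20, 88]


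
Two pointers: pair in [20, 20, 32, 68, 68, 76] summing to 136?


lo=0(20)+hi=5(76)=96
lo=1(20)+hi=5(76)=96
lo=2(32)+hi=5(76)=108
lo=3(68)+hi=5(76)=144
lo=3(68)+hi=4(68)=136

Yes: 68+68=136


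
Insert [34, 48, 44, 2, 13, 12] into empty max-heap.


Insert 34: [34]
Insert 48: [48, 34]
Insert 44: [48, 34, 44]
Insert 2: [48, 34, 44, 2]
Insert 13: [48, 34, 44, 2, 13]
Insert 12: [48, 34, 44, 2, 13, 12]

Final heap: [48, 34, 44, 2, 13, 12]


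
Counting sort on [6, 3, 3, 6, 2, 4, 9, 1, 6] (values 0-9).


Input: [6, 3, 3, 6, 2, 4, 9, 1, 6]
Counts: [0, 1, 1, 2, 1, 0, 3, 0, 0, 1]

Sorted: [1, 2, 3, 3, 4, 6, 6, 6, 9]


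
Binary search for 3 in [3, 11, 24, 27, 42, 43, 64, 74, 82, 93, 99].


Step 1: lo=0, hi=10, mid=5, val=43
Step 2: lo=0, hi=4, mid=2, val=24
Step 3: lo=0, hi=1, mid=0, val=3

Found at index 0


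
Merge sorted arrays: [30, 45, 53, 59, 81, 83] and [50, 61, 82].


Take 30 from A
Take 45 from A
Take 50 from B
Take 53 from A
Take 59 from A
Take 61 from B
Take 81 from A
Take 82 from B

Merged: [30, 45, 50, 53, 59, 61, 81, 82, 83]


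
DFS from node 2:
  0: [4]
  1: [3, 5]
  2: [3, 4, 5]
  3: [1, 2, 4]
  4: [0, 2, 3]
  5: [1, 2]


Visit 2, push [5, 4, 3]
Visit 3, push [4, 1]
Visit 1, push [5]
Visit 5, push []
Visit 4, push [0]
Visit 0, push []

DFS order: [2, 3, 1, 5, 4, 0]


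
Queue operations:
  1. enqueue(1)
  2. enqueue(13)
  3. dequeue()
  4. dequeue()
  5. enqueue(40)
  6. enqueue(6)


enqueue(1) -> [1]
enqueue(13) -> [1, 13]
dequeue()->1, [13]
dequeue()->13, []
enqueue(40) -> [40]
enqueue(6) -> [40, 6]

Final queue: [40, 6]


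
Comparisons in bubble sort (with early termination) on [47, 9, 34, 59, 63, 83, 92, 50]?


Algorithm: bubble sort (with early termination)
Input: [47, 9, 34, 59, 63, 83, 92, 50]
Sorted: [9, 34, 47, 50, 59, 63, 83, 92]

25


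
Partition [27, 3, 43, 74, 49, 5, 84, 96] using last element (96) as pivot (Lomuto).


Pivot: 96
  27 <= 96: advance i (no swap)
  3 <= 96: advance i (no swap)
  43 <= 96: advance i (no swap)
  74 <= 96: advance i (no swap)
  49 <= 96: advance i (no swap)
  5 <= 96: advance i (no swap)
  84 <= 96: advance i (no swap)
Place pivot at 7: [27, 3, 43, 74, 49, 5, 84, 96]

Partitioned: [27, 3, 43, 74, 49, 5, 84, 96]


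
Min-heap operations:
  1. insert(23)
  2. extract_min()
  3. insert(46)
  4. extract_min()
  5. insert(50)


insert(23) -> [23]
extract_min()->23, []
insert(46) -> [46]
extract_min()->46, []
insert(50) -> [50]

Final heap: [50]


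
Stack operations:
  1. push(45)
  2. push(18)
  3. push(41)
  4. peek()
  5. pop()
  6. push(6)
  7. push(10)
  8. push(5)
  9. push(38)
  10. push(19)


push(45) -> [45]
push(18) -> [45, 18]
push(41) -> [45, 18, 41]
peek()->41
pop()->41, [45, 18]
push(6) -> [45, 18, 6]
push(10) -> [45, 18, 6, 10]
push(5) -> [45, 18, 6, 10, 5]
push(38) -> [45, 18, 6, 10, 5, 38]
push(19) -> [45, 18, 6, 10, 5, 38, 19]

Final stack: [45, 18, 6, 10, 5, 38, 19]


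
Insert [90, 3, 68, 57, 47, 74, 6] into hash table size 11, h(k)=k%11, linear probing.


Insert 90: h=2 -> slot 2
Insert 3: h=3 -> slot 3
Insert 68: h=2, 2 probes -> slot 4
Insert 57: h=2, 3 probes -> slot 5
Insert 47: h=3, 3 probes -> slot 6
Insert 74: h=8 -> slot 8
Insert 6: h=6, 1 probes -> slot 7

Table: [None, None, 90, 3, 68, 57, 47, 6, 74, None, None]
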